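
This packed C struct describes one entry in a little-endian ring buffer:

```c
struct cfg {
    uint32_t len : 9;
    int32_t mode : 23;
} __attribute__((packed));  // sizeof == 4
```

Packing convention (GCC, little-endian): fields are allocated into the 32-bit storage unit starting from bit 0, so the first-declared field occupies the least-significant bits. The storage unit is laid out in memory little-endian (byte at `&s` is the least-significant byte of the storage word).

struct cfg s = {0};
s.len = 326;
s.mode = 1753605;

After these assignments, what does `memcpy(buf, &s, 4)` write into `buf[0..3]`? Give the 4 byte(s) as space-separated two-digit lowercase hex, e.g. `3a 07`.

46 0b 84 35

[0+:9] len=326 & 0x1ff = 0x146; word=0x00000146
[9+:23] mode=1753605 & 0x7fffff = 0x1ac205; word=0x35840b46
word = 0x35840b46 → little-endian bytes:
  [0]=0x46  [1]=0x0b  [2]=0x84  [3]=0x35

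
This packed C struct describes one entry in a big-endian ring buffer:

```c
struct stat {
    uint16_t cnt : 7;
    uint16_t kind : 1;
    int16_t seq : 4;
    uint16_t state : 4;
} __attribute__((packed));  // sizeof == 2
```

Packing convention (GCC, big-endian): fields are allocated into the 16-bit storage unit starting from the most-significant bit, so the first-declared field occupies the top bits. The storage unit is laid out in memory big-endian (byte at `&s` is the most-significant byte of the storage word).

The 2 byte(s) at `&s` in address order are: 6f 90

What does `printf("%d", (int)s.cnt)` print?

[0]=0x6f [1]=0x90 (big-endian) → word 0x6f90
cnt [9+:7] = (word>>9) & 0x7f = 55  ←
kind [8+:1] = (word>>8) & 0x1 = 1
seq [4+:4] = (word>>4) & 0xf = 9
state [0+:4] = (word>>0) & 0xf = 0

55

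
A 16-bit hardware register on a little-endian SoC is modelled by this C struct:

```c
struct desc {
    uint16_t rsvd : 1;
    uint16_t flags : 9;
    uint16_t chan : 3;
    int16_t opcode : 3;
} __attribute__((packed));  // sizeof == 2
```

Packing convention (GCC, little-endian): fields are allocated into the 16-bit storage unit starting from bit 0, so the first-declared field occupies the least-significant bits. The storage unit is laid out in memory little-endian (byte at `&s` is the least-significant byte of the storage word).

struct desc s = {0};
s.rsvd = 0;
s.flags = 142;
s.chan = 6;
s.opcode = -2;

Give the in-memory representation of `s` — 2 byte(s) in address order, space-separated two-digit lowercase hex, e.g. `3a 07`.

rsvd (1b) val=0 bits=0x0 at bit 0: 0x0000
flags (9b) val=142 bits=0x8e at bit 1: 0x011c
chan (3b) val=6 bits=0x6 at bit 10: 0x191c
opcode (3b) val=-2 bits=0x6 at bit 13: 0xd91c
word = 0xd91c → little-endian bytes:
  [0]=0x1c  [1]=0xd9

1c d9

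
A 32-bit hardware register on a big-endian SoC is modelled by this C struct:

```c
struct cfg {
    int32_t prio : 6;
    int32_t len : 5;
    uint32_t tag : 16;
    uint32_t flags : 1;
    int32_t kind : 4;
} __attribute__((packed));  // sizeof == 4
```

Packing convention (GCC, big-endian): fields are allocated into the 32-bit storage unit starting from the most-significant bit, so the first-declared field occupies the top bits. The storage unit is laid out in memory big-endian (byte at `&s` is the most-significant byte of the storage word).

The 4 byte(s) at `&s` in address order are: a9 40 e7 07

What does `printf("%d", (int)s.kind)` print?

[0]=0xa9 [1]=0x40 [2]=0xe7 [3]=0x07 (big-endian) → word 0xa940e707
prio:6 @ bit 26 → (0xa940e707>>26)&0x3f = 0x2a
len:5 @ bit 21 → (0xa940e707>>21)&0x1f = 0xa
tag:16 @ bit 5 → (0xa940e707>>5)&0xffff = 0x738
flags:1 @ bit 4 → (0xa940e707>>4)&0x1 = 0x0
kind:4 @ bit 0 → (0xa940e707>>0)&0xf = 0x7  ←
kind signed 4b, MSB=0: value = 7

7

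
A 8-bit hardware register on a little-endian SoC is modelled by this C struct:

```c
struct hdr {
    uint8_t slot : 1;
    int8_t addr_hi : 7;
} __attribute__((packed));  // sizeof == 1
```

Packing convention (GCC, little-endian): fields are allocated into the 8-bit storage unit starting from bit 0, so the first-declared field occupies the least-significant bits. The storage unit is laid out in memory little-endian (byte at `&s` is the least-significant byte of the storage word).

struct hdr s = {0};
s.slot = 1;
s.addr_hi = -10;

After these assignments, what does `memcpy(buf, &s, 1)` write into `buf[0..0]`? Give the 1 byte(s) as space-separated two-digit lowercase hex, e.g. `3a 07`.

[0+:1] slot=1 & 0x1 = 0x1; word=0x01
[1+:7] addr_hi=-10 & 0x7f = 0x76; word=0xed
word = 0xed → little-endian bytes:
  [0]=0xed

ed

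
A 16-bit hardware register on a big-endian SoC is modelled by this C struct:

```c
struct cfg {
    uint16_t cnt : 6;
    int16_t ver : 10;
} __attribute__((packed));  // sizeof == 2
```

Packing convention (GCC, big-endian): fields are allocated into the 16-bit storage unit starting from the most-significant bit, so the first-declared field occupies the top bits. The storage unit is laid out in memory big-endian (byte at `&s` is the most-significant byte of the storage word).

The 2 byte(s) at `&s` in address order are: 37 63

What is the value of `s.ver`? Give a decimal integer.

[0]=0x37 [1]=0x63 (big-endian) → word 0x3763
cnt [10+:6] = (word>>10) & 0x3f = 13
ver [0+:10] = (word>>0) & 0x3ff = 867  ←
ver signed 10b, MSB=1: 867 - 1024 = -157

-157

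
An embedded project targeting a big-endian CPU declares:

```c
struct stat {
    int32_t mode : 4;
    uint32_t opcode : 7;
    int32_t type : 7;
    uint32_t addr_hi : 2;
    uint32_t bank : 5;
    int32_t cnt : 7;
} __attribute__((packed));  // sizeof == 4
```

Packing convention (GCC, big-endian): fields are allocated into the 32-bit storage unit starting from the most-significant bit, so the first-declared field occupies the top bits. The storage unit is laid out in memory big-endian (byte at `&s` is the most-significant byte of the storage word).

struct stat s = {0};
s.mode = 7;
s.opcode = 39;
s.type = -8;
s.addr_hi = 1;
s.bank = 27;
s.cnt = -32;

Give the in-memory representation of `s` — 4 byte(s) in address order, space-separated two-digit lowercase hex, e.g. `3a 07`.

74 fe 1d e0

mode (4b) val=7 bits=0x7 at bit 28: 0x70000000
opcode (7b) val=39 bits=0x27 at bit 21: 0x74e00000
type (7b) val=-8 bits=0x78 at bit 14: 0x74fe0000
addr_hi (2b) val=1 bits=0x1 at bit 12: 0x74fe1000
bank (5b) val=27 bits=0x1b at bit 7: 0x74fe1d80
cnt (7b) val=-32 bits=0x60 at bit 0: 0x74fe1de0
word = 0x74fe1de0 → big-endian bytes:
  [0]=0x74  [1]=0xfe  [2]=0x1d  [3]=0xe0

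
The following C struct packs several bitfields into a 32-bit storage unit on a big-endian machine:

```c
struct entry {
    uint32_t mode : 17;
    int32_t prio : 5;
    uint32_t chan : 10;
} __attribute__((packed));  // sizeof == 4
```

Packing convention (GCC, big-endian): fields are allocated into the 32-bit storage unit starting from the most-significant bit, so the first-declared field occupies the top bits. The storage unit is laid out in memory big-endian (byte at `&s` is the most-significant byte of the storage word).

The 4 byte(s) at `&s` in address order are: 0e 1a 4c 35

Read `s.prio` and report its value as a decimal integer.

[0]=0x0e [1]=0x1a [2]=0x4c [3]=0x35 (big-endian) → word 0x0e1a4c35
mode:17 @ bit 15 → (0x0e1a4c35>>15)&0x1ffff = 0x1c34
prio:5 @ bit 10 → (0x0e1a4c35>>10)&0x1f = 0x13  ←
chan:10 @ bit 0 → (0x0e1a4c35>>0)&0x3ff = 0x35
prio signed 5b, MSB=1: 19 - 32 = -13

-13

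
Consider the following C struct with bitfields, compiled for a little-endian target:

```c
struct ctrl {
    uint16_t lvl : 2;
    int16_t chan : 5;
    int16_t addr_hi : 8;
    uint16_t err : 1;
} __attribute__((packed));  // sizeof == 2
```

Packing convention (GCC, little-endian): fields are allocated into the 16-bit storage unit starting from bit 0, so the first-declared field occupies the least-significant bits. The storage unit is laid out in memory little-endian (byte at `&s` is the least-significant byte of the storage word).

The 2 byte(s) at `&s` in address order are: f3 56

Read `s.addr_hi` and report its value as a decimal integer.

[0]=0xf3 [1]=0x56 (little-endian) → word 0x56f3
lvl:2 @ bit 0 → (0x56f3>>0)&0x3 = 0x3
chan:5 @ bit 2 → (0x56f3>>2)&0x1f = 0x1c
addr_hi:8 @ bit 7 → (0x56f3>>7)&0xff = 0xad  ←
err:1 @ bit 15 → (0x56f3>>15)&0x1 = 0x0
addr_hi signed 8b, MSB=1: 173 - 256 = -83

-83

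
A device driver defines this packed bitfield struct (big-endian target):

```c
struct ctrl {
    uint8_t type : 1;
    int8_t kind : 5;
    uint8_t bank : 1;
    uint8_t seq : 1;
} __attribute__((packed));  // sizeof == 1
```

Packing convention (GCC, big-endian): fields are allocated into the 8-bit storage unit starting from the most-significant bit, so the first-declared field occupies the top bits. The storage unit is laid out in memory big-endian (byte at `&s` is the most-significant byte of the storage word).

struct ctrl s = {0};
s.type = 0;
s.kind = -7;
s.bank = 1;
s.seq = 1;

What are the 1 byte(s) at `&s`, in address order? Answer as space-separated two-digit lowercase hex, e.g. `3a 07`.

[7+:1] type=0 & 0x1 = 0x0; word=0x00
[2+:5] kind=-7 & 0x1f = 0x19; word=0x64
[1+:1] bank=1 & 0x1 = 0x1; word=0x66
[0+:1] seq=1 & 0x1 = 0x1; word=0x67
word = 0x67 → big-endian bytes:
  [0]=0x67

67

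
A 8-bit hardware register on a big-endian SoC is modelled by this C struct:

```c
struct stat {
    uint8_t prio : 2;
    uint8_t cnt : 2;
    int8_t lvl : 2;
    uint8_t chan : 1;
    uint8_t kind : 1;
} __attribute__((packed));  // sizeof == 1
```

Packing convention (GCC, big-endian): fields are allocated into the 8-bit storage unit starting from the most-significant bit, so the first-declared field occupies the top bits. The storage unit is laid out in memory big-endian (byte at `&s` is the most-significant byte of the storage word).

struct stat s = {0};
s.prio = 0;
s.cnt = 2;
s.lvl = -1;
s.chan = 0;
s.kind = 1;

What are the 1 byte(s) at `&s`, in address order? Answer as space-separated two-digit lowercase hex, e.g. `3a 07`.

prio:2 = 0 → 0x0 << 6 → word 0x00
cnt:2 = 2 → 0x2 << 4 → word 0x20
lvl:2 = -1 → 0x3 << 2 → word 0x2c
chan:1 = 0 → 0x0 << 1 → word 0x2c
kind:1 = 1 → 0x1 << 0 → word 0x2d
word = 0x2d → big-endian bytes:
  [0]=0x2d

2d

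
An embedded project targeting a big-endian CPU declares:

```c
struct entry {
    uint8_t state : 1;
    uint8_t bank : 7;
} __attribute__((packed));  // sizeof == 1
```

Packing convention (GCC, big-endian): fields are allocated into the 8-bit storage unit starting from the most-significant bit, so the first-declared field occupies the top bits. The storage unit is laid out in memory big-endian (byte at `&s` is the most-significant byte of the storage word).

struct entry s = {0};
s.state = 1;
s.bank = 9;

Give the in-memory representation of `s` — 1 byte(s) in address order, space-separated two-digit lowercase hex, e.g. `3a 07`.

89

state:1 = 1 → 0x1 << 7 → word 0x80
bank:7 = 9 → 0x9 << 0 → word 0x89
word = 0x89 → big-endian bytes:
  [0]=0x89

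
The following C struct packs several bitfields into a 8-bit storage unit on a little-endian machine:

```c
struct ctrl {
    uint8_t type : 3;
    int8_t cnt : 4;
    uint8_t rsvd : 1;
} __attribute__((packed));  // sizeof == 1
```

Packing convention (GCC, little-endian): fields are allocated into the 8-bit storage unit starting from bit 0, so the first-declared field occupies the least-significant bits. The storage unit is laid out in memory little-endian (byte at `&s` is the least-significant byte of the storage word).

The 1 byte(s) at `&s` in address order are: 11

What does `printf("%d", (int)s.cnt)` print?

[0]=0x11 (little-endian) → word 0x11
type [0+:3] = (word>>0) & 0x7 = 1
cnt [3+:4] = (word>>3) & 0xf = 2  ←
rsvd [7+:1] = (word>>7) & 0x1 = 0
cnt signed 4b, MSB=0: value = 2

2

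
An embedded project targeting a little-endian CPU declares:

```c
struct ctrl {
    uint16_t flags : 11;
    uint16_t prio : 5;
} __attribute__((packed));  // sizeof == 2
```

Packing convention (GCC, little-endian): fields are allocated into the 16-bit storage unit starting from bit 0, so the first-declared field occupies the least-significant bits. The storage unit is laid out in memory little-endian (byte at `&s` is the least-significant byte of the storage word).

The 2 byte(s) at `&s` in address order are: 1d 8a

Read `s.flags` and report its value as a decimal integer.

541

[0]=0x1d [1]=0x8a (little-endian) → word 0x8a1d
flags:11 @ bit 0 → (0x8a1d>>0)&0x7ff = 0x21d  ←
prio:5 @ bit 11 → (0x8a1d>>11)&0x1f = 0x11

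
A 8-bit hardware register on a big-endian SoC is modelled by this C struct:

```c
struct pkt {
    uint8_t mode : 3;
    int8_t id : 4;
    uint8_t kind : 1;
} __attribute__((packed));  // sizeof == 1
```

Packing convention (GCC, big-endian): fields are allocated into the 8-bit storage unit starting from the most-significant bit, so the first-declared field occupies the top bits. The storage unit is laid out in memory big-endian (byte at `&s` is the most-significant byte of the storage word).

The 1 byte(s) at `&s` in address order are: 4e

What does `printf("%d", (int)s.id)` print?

[0]=0x4e (big-endian) → word 0x4e
mode:3 @ bit 5 → (0x4e>>5)&0x7 = 0x2
id:4 @ bit 1 → (0x4e>>1)&0xf = 0x7  ←
kind:1 @ bit 0 → (0x4e>>0)&0x1 = 0x0
id signed 4b, MSB=0: value = 7

7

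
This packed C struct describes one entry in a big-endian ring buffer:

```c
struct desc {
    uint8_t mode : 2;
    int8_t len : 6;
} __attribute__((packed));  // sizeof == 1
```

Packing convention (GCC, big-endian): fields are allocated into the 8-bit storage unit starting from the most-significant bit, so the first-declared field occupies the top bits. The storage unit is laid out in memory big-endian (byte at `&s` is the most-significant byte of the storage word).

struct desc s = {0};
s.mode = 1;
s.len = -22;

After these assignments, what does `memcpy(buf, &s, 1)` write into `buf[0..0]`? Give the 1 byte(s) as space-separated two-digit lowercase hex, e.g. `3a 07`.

6a

mode (2b) val=1 bits=0x1 at bit 6: 0x40
len (6b) val=-22 bits=0x2a at bit 0: 0x6a
word = 0x6a → big-endian bytes:
  [0]=0x6a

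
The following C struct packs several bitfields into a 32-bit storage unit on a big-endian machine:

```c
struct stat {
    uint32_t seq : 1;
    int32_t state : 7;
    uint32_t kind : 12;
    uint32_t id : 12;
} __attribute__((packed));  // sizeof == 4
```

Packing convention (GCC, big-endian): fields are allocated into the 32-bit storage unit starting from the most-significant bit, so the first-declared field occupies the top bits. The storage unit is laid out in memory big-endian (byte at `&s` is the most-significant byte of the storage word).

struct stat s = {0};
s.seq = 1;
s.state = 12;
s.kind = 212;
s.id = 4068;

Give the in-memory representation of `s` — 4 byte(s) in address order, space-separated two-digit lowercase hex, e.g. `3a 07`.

seq (1b) val=1 bits=0x1 at bit 31: 0x80000000
state (7b) val=12 bits=0xc at bit 24: 0x8c000000
kind (12b) val=212 bits=0xd4 at bit 12: 0x8c0d4000
id (12b) val=4068 bits=0xfe4 at bit 0: 0x8c0d4fe4
word = 0x8c0d4fe4 → big-endian bytes:
  [0]=0x8c  [1]=0x0d  [2]=0x4f  [3]=0xe4

8c 0d 4f e4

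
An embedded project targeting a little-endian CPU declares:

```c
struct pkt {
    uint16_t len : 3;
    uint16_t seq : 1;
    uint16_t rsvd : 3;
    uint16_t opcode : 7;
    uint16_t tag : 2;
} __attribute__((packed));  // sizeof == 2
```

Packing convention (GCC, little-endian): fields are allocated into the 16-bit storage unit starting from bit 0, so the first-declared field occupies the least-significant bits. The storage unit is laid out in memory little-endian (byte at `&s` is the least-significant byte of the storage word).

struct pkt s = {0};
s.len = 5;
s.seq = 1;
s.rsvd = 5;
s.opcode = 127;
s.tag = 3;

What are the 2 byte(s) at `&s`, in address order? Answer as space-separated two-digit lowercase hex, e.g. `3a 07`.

dd ff

[0+:3] len=5 & 0x7 = 0x5; word=0x0005
[3+:1] seq=1 & 0x1 = 0x1; word=0x000d
[4+:3] rsvd=5 & 0x7 = 0x5; word=0x005d
[7+:7] opcode=127 & 0x7f = 0x7f; word=0x3fdd
[14+:2] tag=3 & 0x3 = 0x3; word=0xffdd
word = 0xffdd → little-endian bytes:
  [0]=0xdd  [1]=0xff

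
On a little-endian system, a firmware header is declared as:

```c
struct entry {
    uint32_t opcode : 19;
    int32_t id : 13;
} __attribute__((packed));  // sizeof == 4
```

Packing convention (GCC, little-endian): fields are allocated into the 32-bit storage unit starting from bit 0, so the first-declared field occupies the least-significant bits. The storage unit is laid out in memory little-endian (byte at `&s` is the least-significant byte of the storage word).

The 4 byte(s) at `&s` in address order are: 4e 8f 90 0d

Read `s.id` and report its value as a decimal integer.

[0]=0x4e [1]=0x8f [2]=0x90 [3]=0x0d (little-endian) → word 0x0d908f4e
opcode:19 @ bit 0 → (0x0d908f4e>>0)&0x7ffff = 0x8f4e
id:13 @ bit 19 → (0x0d908f4e>>19)&0x1fff = 0x1b2  ←
id signed 13b, MSB=0: value = 434

434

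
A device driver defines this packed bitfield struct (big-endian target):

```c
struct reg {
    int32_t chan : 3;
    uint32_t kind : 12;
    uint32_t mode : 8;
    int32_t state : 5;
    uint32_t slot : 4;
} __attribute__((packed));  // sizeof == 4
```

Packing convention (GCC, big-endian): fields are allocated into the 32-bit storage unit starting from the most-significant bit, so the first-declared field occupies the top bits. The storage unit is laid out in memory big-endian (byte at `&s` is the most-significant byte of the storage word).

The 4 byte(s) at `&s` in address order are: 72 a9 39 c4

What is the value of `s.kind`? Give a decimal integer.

[0]=0x72 [1]=0xa9 [2]=0x39 [3]=0xc4 (big-endian) → word 0x72a939c4
chan [29+:3] = (word>>29) & 0x7 = 3
kind [17+:12] = (word>>17) & 0xfff = 2388  ←
mode [9+:8] = (word>>9) & 0xff = 156
state [4+:5] = (word>>4) & 0x1f = 28
slot [0+:4] = (word>>0) & 0xf = 4

2388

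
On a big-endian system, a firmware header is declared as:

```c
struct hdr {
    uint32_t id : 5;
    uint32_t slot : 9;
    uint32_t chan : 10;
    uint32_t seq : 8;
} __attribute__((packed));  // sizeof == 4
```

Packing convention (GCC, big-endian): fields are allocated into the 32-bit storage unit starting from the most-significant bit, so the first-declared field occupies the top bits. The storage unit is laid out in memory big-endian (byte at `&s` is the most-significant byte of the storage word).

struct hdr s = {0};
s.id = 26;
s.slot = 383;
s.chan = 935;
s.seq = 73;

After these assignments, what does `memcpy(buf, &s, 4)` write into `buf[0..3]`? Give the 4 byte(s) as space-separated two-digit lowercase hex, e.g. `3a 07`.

d5 ff a7 49

id:5 = 26 → 0x1a << 27 → word 0xd0000000
slot:9 = 383 → 0x17f << 18 → word 0xd5fc0000
chan:10 = 935 → 0x3a7 << 8 → word 0xd5ffa700
seq:8 = 73 → 0x49 << 0 → word 0xd5ffa749
word = 0xd5ffa749 → big-endian bytes:
  [0]=0xd5  [1]=0xff  [2]=0xa7  [3]=0x49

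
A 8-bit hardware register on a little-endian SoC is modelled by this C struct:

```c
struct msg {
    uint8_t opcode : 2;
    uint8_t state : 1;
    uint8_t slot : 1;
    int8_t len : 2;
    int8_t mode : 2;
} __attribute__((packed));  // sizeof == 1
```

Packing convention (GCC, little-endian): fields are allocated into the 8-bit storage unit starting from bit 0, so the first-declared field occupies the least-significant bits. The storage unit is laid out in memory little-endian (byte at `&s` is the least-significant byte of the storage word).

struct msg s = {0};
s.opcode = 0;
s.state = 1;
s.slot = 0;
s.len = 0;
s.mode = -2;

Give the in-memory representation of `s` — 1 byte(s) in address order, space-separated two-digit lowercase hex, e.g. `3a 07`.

84

opcode (2b) val=0 bits=0x0 at bit 0: 0x00
state (1b) val=1 bits=0x1 at bit 2: 0x04
slot (1b) val=0 bits=0x0 at bit 3: 0x04
len (2b) val=0 bits=0x0 at bit 4: 0x04
mode (2b) val=-2 bits=0x2 at bit 6: 0x84
word = 0x84 → little-endian bytes:
  [0]=0x84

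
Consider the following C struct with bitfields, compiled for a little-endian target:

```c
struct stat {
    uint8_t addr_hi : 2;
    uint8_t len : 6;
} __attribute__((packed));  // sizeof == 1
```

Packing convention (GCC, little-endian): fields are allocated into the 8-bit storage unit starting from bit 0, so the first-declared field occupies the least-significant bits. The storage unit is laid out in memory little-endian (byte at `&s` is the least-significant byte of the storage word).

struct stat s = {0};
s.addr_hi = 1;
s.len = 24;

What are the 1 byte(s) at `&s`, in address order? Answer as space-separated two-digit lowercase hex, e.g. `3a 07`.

[0+:2] addr_hi=1 & 0x3 = 0x1; word=0x01
[2+:6] len=24 & 0x3f = 0x18; word=0x61
word = 0x61 → little-endian bytes:
  [0]=0x61

61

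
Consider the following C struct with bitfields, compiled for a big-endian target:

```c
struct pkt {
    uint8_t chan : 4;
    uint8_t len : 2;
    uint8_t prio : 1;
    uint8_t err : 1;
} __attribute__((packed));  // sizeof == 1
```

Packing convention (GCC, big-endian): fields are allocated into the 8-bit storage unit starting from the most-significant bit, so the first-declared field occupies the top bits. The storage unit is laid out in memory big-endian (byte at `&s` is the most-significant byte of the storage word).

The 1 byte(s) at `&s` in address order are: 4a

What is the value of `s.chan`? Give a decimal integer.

4

[0]=0x4a (big-endian) → word 0x4a
chan:4 @ bit 4 → (0x4a>>4)&0xf = 0x4  ←
len:2 @ bit 2 → (0x4a>>2)&0x3 = 0x2
prio:1 @ bit 1 → (0x4a>>1)&0x1 = 0x1
err:1 @ bit 0 → (0x4a>>0)&0x1 = 0x0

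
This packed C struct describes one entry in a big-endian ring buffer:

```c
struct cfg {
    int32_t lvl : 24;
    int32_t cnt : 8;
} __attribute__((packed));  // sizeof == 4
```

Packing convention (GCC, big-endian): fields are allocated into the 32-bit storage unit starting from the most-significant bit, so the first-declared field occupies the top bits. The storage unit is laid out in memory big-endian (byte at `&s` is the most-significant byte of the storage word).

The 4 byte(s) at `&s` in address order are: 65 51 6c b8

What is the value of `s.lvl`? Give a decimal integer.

[0]=0x65 [1]=0x51 [2]=0x6c [3]=0xb8 (big-endian) → word 0x65516cb8
lvl [8+:24] = (word>>8) & 0xffffff = 6639980  ←
cnt [0+:8] = (word>>0) & 0xff = 184
lvl signed 24b, MSB=0: value = 6639980

6639980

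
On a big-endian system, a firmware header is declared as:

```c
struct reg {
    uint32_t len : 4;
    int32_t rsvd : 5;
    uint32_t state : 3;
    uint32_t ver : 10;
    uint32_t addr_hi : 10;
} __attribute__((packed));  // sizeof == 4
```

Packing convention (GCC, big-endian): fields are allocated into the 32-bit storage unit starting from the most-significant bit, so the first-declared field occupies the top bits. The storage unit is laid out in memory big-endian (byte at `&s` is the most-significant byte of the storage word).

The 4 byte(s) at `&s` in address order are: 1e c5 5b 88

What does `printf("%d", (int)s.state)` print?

4

[0]=0x1e [1]=0xc5 [2]=0x5b [3]=0x88 (big-endian) → word 0x1ec55b88
len:4 @ bit 28 → (0x1ec55b88>>28)&0xf = 0x1
rsvd:5 @ bit 23 → (0x1ec55b88>>23)&0x1f = 0x1d
state:3 @ bit 20 → (0x1ec55b88>>20)&0x7 = 0x4  ←
ver:10 @ bit 10 → (0x1ec55b88>>10)&0x3ff = 0x156
addr_hi:10 @ bit 0 → (0x1ec55b88>>0)&0x3ff = 0x388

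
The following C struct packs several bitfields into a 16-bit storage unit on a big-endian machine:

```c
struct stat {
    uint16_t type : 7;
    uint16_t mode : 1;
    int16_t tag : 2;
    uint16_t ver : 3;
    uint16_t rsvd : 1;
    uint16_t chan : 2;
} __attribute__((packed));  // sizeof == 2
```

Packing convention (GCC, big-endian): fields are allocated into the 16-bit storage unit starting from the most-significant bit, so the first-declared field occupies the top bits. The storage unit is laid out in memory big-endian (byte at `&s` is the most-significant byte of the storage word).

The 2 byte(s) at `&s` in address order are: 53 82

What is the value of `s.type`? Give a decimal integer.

41

[0]=0x53 [1]=0x82 (big-endian) → word 0x5382
type [9+:7] = (word>>9) & 0x7f = 41  ←
mode [8+:1] = (word>>8) & 0x1 = 1
tag [6+:2] = (word>>6) & 0x3 = 2
ver [3+:3] = (word>>3) & 0x7 = 0
rsvd [2+:1] = (word>>2) & 0x1 = 0
chan [0+:2] = (word>>0) & 0x3 = 2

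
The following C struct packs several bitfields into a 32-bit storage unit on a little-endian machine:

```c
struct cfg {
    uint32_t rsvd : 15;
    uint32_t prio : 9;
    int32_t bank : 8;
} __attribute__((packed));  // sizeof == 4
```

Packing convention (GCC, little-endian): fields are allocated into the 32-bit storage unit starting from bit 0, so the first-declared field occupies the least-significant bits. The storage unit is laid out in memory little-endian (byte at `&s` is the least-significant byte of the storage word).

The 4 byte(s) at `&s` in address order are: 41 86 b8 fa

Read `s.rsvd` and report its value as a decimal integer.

[0]=0x41 [1]=0x86 [2]=0xb8 [3]=0xfa (little-endian) → word 0xfab88641
rsvd [0+:15] = (word>>0) & 0x7fff = 1601  ←
prio [15+:9] = (word>>15) & 0x1ff = 369
bank [24+:8] = (word>>24) & 0xff = 250

1601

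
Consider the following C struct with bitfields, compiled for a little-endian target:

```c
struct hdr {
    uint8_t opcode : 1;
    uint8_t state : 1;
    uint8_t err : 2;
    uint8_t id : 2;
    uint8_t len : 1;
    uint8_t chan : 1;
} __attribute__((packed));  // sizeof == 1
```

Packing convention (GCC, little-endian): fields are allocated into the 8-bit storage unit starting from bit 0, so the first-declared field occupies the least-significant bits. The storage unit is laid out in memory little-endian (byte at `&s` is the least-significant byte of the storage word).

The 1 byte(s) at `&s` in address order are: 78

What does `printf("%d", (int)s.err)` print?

2

[0]=0x78 (little-endian) → word 0x78
opcode [0+:1] = (word>>0) & 0x1 = 0
state [1+:1] = (word>>1) & 0x1 = 0
err [2+:2] = (word>>2) & 0x3 = 2  ←
id [4+:2] = (word>>4) & 0x3 = 3
len [6+:1] = (word>>6) & 0x1 = 1
chan [7+:1] = (word>>7) & 0x1 = 0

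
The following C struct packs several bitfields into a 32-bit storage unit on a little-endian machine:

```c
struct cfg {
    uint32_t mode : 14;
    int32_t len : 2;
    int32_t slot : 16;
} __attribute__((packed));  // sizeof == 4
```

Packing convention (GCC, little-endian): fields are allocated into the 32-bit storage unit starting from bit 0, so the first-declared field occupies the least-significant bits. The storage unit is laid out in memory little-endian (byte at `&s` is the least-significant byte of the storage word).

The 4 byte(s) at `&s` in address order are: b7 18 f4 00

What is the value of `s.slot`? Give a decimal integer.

[0]=0xb7 [1]=0x18 [2]=0xf4 [3]=0x00 (little-endian) → word 0x00f418b7
mode [0+:14] = (word>>0) & 0x3fff = 6327
len [14+:2] = (word>>14) & 0x3 = 0
slot [16+:16] = (word>>16) & 0xffff = 244  ←
slot signed 16b, MSB=0: value = 244

244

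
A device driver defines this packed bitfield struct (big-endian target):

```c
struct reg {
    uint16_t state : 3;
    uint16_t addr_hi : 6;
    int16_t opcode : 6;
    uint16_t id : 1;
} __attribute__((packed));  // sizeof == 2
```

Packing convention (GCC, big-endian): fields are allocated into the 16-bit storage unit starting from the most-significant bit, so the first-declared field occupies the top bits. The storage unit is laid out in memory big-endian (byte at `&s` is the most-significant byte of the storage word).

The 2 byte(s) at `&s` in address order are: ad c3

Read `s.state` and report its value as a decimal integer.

5

[0]=0xad [1]=0xc3 (big-endian) → word 0xadc3
state [13+:3] = (word>>13) & 0x7 = 5  ←
addr_hi [7+:6] = (word>>7) & 0x3f = 27
opcode [1+:6] = (word>>1) & 0x3f = 33
id [0+:1] = (word>>0) & 0x1 = 1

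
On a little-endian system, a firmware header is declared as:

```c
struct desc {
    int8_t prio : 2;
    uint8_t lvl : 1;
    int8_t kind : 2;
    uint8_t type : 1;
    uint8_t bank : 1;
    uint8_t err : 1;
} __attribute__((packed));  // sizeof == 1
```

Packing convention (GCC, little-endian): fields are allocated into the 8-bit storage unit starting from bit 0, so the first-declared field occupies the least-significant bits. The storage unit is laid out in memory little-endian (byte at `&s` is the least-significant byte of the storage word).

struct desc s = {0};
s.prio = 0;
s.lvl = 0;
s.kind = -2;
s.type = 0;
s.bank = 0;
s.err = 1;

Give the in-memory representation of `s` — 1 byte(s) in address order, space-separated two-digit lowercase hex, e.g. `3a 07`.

90

prio:2 = 0 → 0x0 << 0 → word 0x00
lvl:1 = 0 → 0x0 << 2 → word 0x00
kind:2 = -2 → 0x2 << 3 → word 0x10
type:1 = 0 → 0x0 << 5 → word 0x10
bank:1 = 0 → 0x0 << 6 → word 0x10
err:1 = 1 → 0x1 << 7 → word 0x90
word = 0x90 → little-endian bytes:
  [0]=0x90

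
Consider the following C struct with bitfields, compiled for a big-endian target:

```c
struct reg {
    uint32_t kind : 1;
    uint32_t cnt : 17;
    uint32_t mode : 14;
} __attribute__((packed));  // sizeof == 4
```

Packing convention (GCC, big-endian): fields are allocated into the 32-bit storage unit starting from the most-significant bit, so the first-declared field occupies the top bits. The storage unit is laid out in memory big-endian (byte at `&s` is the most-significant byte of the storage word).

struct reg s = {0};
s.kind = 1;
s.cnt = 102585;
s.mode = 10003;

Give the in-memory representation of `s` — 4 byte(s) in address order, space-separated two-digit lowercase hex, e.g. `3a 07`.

[31+:1] kind=1 & 0x1 = 0x1; word=0x80000000
[14+:17] cnt=102585 & 0x1ffff = 0x190b9; word=0xe42e4000
[0+:14] mode=10003 & 0x3fff = 0x2713; word=0xe42e6713
word = 0xe42e6713 → big-endian bytes:
  [0]=0xe4  [1]=0x2e  [2]=0x67  [3]=0x13

e4 2e 67 13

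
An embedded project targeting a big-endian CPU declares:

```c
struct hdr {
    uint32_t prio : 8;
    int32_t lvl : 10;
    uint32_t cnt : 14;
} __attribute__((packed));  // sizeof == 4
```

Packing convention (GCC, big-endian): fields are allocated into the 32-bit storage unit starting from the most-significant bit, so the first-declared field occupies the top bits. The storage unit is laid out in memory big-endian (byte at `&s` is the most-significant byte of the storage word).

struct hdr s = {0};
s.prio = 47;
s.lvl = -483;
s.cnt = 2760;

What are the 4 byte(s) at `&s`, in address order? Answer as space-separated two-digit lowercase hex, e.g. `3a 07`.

2f 87 4a c8

prio (8b) val=47 bits=0x2f at bit 24: 0x2f000000
lvl (10b) val=-483 bits=0x21d at bit 14: 0x2f874000
cnt (14b) val=2760 bits=0xac8 at bit 0: 0x2f874ac8
word = 0x2f874ac8 → big-endian bytes:
  [0]=0x2f  [1]=0x87  [2]=0x4a  [3]=0xc8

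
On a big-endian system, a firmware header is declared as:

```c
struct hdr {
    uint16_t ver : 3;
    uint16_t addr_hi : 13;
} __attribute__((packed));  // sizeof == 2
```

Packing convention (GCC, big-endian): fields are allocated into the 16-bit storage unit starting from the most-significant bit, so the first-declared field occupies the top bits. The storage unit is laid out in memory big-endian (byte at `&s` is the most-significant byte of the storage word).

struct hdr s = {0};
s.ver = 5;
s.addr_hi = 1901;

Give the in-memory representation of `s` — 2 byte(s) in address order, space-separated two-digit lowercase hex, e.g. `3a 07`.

ver:3 = 5 → 0x5 << 13 → word 0xa000
addr_hi:13 = 1901 → 0x76d << 0 → word 0xa76d
word = 0xa76d → big-endian bytes:
  [0]=0xa7  [1]=0x6d

a7 6d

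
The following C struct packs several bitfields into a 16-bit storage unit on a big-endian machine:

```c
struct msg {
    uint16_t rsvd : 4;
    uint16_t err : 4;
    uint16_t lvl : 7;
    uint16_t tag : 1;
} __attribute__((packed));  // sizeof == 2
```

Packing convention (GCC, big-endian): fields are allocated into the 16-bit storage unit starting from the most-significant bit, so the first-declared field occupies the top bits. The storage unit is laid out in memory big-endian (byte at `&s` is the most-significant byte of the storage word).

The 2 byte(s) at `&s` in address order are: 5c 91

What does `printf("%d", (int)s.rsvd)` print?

5

[0]=0x5c [1]=0x91 (big-endian) → word 0x5c91
rsvd [12+:4] = (word>>12) & 0xf = 5  ←
err [8+:4] = (word>>8) & 0xf = 12
lvl [1+:7] = (word>>1) & 0x7f = 72
tag [0+:1] = (word>>0) & 0x1 = 1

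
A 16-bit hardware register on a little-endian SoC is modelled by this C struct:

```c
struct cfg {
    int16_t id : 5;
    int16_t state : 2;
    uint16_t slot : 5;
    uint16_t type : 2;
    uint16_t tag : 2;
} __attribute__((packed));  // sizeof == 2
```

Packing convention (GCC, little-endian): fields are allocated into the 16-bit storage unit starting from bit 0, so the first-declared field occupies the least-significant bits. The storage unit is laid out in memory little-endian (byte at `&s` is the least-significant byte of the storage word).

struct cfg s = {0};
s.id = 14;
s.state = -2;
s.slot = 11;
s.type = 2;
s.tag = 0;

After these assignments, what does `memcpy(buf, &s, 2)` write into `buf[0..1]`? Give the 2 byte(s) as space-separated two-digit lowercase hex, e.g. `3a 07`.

[0+:5] id=14 & 0x1f = 0xe; word=0x000e
[5+:2] state=-2 & 0x3 = 0x2; word=0x004e
[7+:5] slot=11 & 0x1f = 0xb; word=0x05ce
[12+:2] type=2 & 0x3 = 0x2; word=0x25ce
[14+:2] tag=0 & 0x3 = 0x0; word=0x25ce
word = 0x25ce → little-endian bytes:
  [0]=0xce  [1]=0x25

ce 25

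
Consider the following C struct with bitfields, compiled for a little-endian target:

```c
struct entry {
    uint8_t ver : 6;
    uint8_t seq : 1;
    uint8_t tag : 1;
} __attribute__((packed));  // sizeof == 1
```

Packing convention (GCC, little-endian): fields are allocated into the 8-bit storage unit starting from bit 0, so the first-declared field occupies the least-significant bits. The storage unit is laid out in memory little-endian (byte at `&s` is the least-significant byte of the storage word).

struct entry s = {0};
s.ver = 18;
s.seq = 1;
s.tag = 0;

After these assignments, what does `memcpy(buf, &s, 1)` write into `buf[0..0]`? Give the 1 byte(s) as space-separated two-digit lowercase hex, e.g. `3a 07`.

52

ver:6 = 18 → 0x12 << 0 → word 0x12
seq:1 = 1 → 0x1 << 6 → word 0x52
tag:1 = 0 → 0x0 << 7 → word 0x52
word = 0x52 → little-endian bytes:
  [0]=0x52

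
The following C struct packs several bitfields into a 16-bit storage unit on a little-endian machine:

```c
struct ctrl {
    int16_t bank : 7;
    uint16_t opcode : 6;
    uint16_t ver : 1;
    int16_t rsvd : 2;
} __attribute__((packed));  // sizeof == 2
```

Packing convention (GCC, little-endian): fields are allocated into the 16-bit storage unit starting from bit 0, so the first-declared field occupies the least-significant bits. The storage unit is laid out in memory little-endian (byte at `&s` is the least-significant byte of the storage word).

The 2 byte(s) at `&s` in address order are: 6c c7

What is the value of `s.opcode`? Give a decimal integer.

[0]=0x6c [1]=0xc7 (little-endian) → word 0xc76c
bank [0+:7] = (word>>0) & 0x7f = 108
opcode [7+:6] = (word>>7) & 0x3f = 14  ←
ver [13+:1] = (word>>13) & 0x1 = 0
rsvd [14+:2] = (word>>14) & 0x3 = 3

14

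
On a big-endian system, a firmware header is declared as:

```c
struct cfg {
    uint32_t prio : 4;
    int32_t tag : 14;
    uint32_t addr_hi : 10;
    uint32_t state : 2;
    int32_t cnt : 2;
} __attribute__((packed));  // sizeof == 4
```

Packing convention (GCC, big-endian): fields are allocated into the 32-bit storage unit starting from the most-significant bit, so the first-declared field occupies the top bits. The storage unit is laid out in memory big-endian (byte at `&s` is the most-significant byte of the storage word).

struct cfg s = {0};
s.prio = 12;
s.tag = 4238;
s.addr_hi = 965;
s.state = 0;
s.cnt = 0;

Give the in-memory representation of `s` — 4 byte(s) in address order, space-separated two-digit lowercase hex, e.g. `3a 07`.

prio (4b) val=12 bits=0xc at bit 28: 0xc0000000
tag (14b) val=4238 bits=0x108e at bit 14: 0xc4238000
addr_hi (10b) val=965 bits=0x3c5 at bit 4: 0xc423bc50
state (2b) val=0 bits=0x0 at bit 2: 0xc423bc50
cnt (2b) val=0 bits=0x0 at bit 0: 0xc423bc50
word = 0xc423bc50 → big-endian bytes:
  [0]=0xc4  [1]=0x23  [2]=0xbc  [3]=0x50

c4 23 bc 50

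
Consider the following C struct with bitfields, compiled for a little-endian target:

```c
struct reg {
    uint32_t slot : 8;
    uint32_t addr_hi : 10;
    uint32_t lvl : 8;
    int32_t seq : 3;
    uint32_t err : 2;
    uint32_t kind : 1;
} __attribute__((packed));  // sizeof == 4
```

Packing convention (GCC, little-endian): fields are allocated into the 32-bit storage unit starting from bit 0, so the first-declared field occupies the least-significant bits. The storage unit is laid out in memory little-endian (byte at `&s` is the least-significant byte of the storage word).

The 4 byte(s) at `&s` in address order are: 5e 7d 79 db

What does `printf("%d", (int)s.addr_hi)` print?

[0]=0x5e [1]=0x7d [2]=0x79 [3]=0xdb (little-endian) → word 0xdb797d5e
slot [0+:8] = (word>>0) & 0xff = 94
addr_hi [8+:10] = (word>>8) & 0x3ff = 381  ←
lvl [18+:8] = (word>>18) & 0xff = 222
seq [26+:3] = (word>>26) & 0x7 = 6
err [29+:2] = (word>>29) & 0x3 = 2
kind [31+:1] = (word>>31) & 0x1 = 1

381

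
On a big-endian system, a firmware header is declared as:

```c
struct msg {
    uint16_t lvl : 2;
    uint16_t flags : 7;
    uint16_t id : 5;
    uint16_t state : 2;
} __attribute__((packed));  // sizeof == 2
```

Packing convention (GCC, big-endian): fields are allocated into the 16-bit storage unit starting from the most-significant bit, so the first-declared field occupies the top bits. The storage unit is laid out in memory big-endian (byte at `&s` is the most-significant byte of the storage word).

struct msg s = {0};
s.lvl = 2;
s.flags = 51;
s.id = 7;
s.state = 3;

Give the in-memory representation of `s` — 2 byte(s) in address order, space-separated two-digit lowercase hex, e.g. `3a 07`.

99 9f

lvl:2 = 2 → 0x2 << 14 → word 0x8000
flags:7 = 51 → 0x33 << 7 → word 0x9980
id:5 = 7 → 0x7 << 2 → word 0x999c
state:2 = 3 → 0x3 << 0 → word 0x999f
word = 0x999f → big-endian bytes:
  [0]=0x99  [1]=0x9f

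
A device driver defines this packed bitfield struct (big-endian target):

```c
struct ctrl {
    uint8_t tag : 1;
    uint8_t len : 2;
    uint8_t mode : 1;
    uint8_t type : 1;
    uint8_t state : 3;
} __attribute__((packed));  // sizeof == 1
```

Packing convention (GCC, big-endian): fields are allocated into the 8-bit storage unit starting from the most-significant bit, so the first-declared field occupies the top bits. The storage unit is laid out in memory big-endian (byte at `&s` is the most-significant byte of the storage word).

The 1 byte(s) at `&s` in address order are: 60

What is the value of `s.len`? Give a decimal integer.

[0]=0x60 (big-endian) → word 0x60
tag [7+:1] = (word>>7) & 0x1 = 0
len [5+:2] = (word>>5) & 0x3 = 3  ←
mode [4+:1] = (word>>4) & 0x1 = 0
type [3+:1] = (word>>3) & 0x1 = 0
state [0+:3] = (word>>0) & 0x7 = 0

3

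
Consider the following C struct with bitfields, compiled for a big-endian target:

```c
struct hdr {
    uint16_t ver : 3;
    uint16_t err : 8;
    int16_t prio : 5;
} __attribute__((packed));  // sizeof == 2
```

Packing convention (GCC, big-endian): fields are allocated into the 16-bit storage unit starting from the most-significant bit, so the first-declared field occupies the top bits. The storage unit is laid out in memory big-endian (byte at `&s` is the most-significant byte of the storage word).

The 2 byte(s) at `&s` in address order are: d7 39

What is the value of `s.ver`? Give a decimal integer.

[0]=0xd7 [1]=0x39 (big-endian) → word 0xd739
ver [13+:3] = (word>>13) & 0x7 = 6  ←
err [5+:8] = (word>>5) & 0xff = 185
prio [0+:5] = (word>>0) & 0x1f = 25

6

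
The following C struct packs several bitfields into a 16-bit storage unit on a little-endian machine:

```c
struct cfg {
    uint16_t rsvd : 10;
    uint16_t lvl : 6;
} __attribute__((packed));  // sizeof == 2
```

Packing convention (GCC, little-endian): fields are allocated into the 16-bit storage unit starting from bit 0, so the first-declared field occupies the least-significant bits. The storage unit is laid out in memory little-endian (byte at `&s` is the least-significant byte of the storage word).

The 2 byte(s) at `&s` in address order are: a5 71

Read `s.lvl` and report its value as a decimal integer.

[0]=0xa5 [1]=0x71 (little-endian) → word 0x71a5
rsvd [0+:10] = (word>>0) & 0x3ff = 421
lvl [10+:6] = (word>>10) & 0x3f = 28  ←

28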